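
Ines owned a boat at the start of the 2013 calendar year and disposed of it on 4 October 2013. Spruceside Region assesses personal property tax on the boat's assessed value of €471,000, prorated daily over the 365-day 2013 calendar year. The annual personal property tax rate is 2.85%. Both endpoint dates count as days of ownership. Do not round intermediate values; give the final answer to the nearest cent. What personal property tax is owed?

€10,187.15

Days held (1 January – 4 October 2013): 277 out of 365
Tax = €471,000 × 2.85% × 277/365 = €10,187.1493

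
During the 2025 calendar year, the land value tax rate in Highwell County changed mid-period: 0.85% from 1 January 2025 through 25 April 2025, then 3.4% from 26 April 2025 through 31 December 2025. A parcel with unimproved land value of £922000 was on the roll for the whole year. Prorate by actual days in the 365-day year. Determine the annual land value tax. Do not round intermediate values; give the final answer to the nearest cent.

£23940.42

1 January – 25 April 2025: 115 days at 0.85% → £922000 × 0.85% × 115/365 = £2469.1918
26 April – 31 December 2025: 250 days at 3.4% → £922000 × 3.4% × 250/365 = £21471.2329
Total = £23940.4247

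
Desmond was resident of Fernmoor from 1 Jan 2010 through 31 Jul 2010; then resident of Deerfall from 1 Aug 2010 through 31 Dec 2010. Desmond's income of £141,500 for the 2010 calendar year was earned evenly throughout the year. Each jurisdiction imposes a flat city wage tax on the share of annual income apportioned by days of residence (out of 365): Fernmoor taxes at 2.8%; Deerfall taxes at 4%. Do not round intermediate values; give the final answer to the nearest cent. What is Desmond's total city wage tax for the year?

Fernmoor, 1 Jan – 31 Jul 2010: 212 days → £141,500 × 2.8% × 212/365 = £2,301.2164
Deerfall, 1 Aug – 31 Dec 2010: 153 days → £141,500 × 4% × 153/365 = £2,372.5479
Total = £4,673.7644

£4,673.76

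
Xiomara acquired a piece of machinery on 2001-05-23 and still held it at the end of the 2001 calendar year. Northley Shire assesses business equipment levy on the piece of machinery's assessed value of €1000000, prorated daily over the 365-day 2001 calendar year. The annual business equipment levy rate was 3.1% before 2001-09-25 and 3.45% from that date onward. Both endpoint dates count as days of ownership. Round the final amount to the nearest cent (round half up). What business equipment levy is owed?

2001-05-23 to 2001-09-24: 125 days at 3.1% → €1000000 × 3.1% × 125/365 = €10616.4384
2001-09-25 to 2001-12-31: 98 days at 3.45% → €1000000 × 3.45% × 98/365 = €9263.0137
Total = €19879.4521

€19879.45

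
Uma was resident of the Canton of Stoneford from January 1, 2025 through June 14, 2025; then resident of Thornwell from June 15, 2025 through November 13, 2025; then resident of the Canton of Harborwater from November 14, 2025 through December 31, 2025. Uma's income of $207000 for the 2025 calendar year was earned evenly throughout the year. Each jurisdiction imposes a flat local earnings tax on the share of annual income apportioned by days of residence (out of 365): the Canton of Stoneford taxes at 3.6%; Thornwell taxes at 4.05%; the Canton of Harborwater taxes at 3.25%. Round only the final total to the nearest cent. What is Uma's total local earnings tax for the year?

The Canton of Stoneford, January 1 – June 14, 2025: 165 days → $207000 × 3.6% × 165/365 = $3368.7123
Thornwell, June 15 – November 13, 2025: 152 days → $207000 × 4.05% × 152/365 = $3491.2110
The Canton of Harborwater, November 14 – December 31, 2025: 48 days → $207000 × 3.25% × 48/365 = $884.7123
Total = $7744.6356

$7744.64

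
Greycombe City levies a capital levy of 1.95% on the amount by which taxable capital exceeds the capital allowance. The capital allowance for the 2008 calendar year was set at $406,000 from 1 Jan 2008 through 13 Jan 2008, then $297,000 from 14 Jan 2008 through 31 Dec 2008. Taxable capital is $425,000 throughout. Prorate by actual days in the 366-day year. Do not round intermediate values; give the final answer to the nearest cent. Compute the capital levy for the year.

$2,420.50

1 Jan – 13 Jan 2008: 13 days, exemption $406,000 → ($425,000 − $406,000) × 1.95% × 13/366 = $13.1598
14 Jan – 31 Dec 2008: 353 days, exemption $297,000 → ($425,000 − $297,000) × 1.95% × 353/366 = $2,407.3443
Total = $2,420.5041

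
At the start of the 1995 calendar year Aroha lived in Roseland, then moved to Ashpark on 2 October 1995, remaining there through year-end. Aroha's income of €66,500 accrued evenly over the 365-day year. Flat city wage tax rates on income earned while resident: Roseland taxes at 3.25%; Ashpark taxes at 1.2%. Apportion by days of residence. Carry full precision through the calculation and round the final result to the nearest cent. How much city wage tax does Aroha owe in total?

Roseland, 1 January – 1 October 1995: 274 days → €66,500 × 3.25% × 274/365 = €1,622.4178
Ashpark, 2 October – 31 December 1995: 91 days → €66,500 × 1.2% × 91/365 = €198.9534
Total = €1,821.3712

€1,821.37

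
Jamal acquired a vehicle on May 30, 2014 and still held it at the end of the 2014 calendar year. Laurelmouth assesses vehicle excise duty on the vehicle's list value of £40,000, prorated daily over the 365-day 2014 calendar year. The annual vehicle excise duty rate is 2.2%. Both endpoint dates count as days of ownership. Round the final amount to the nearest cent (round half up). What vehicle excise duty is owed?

Days held (May 30 – December 31, 2014): 216 out of 365
Tax = £40,000 × 2.2% × 216/365 = £520.7671

£520.77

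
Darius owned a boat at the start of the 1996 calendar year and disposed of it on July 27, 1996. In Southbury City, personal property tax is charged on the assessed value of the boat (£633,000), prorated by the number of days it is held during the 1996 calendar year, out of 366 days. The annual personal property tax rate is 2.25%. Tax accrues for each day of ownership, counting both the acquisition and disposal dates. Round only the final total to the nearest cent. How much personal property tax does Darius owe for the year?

£8,133.01

Days held (January 1 – July 27, 1996): 209 out of 366
Tax = £633,000 × 2.25% × 209/366 = £8,133.0123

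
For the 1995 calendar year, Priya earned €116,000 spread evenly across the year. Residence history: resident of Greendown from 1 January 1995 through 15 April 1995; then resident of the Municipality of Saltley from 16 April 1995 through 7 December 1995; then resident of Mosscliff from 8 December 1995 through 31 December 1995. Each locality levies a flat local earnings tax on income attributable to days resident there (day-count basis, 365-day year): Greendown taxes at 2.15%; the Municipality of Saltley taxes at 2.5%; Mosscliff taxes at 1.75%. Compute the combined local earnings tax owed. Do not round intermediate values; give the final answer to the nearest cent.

€2,726.00

Greendown, 1 January – 15 April 1995: 105 days → €116,000 × 2.15% × 105/365 = €717.4521
The Municipality of Saltley, 16 April – 7 December 1995: 236 days → €116,000 × 2.5% × 236/365 = €1,875.0685
Mosscliff, 8 December – 31 December 1995: 24 days → €116,000 × 1.75% × 24/365 = €133.4795
Total = €2,726.0000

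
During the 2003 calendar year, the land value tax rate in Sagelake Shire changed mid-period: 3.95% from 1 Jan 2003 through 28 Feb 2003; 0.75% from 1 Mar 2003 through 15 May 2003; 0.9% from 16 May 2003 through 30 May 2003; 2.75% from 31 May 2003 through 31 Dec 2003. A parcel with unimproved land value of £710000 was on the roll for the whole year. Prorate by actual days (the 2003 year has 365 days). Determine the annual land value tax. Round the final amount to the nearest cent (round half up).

£17405.70

1 Jan – 28 Feb 2003: 59 days at 3.95% → £710000 × 3.95% × 59/365 = £4533.3014
1 Mar – 15 May 2003: 76 days at 0.75% → £710000 × 0.75% × 76/365 = £1108.7671
16 May – 30 May 2003: 15 days at 0.9% → £710000 × 0.9% × 15/365 = £262.6027
31 May – 31 Dec 2003: 215 days at 2.75% → £710000 × 2.75% × 215/365 = £11501.0274
Total = £17405.6986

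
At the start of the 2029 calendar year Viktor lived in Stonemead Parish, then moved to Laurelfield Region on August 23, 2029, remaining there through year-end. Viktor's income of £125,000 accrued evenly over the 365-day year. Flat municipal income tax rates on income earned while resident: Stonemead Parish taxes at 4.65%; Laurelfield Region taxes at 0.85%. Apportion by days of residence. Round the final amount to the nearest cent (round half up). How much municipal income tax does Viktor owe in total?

£4,107.71

Stonemead Parish, January 1 – August 22, 2029: 234 days → £125,000 × 4.65% × 234/365 = £3,726.3699
Laurelfield Region, August 23 – December 31, 2029: 131 days → £125,000 × 0.85% × 131/365 = £381.3356
Total = £4,107.7055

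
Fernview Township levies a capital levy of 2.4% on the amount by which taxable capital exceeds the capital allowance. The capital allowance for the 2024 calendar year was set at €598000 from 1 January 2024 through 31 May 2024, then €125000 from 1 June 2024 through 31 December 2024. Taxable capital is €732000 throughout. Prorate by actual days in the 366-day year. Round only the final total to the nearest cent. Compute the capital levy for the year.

1 January – 31 May 2024: 152 days, exemption €598000 → (€732000 − €598000) × 2.4% × 152/366 = €1335.6066
1 June – 31 December 2024: 214 days, exemption €125000 → (€732000 − €125000) × 2.4% × 214/366 = €8517.9016
Total = €9853.5082

€9853.51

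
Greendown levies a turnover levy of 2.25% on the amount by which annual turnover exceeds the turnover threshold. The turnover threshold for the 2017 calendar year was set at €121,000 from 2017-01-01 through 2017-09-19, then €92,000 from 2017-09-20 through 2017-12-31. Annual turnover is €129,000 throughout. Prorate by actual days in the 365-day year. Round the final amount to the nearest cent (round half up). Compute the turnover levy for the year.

2017-01-01 to 2017-09-19: 262 days, exemption €121,000 → (€129,000 − €121,000) × 2.25% × 262/365 = €129.2055
2017-09-20 to 2017-12-31: 103 days, exemption €92,000 → (€129,000 − €92,000) × 2.25% × 103/365 = €234.9247
Total = €364.1301

€364.13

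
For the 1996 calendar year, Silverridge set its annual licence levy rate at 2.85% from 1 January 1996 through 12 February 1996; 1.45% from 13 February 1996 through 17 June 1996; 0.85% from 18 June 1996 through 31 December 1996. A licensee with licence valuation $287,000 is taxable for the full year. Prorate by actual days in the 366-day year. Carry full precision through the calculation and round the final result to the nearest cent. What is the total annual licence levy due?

1 January – 12 February 1996: 43 days at 2.85% → $287,000 × 2.85% × 43/366 = $960.9795
13 February – 17 June 1996: 126 days at 1.45% → $287,000 × 1.45% × 126/366 = $1,432.6475
18 June – 31 December 1996: 197 days at 0.85% → $287,000 × 0.85% × 197/366 = $1,313.0642
Total = $3,706.6913

$3,706.69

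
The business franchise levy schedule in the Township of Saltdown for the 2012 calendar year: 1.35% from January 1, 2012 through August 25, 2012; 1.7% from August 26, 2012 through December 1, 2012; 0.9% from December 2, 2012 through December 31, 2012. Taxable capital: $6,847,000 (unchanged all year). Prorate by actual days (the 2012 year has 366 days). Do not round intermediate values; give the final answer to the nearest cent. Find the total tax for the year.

January 1 – August 25, 2012: 238 days at 1.35% → $6,847,000 × 1.35% × 238/366 = $60,107.6803
August 26 – December 1, 2012: 98 days at 1.7% → $6,847,000 × 1.7% × 98/366 = $31,166.9454
December 2 – December 31, 2012: 30 days at 0.9% → $6,847,000 × 0.9% × 30/366 = $5,051.0656
Total = $96,325.6913

$96,325.69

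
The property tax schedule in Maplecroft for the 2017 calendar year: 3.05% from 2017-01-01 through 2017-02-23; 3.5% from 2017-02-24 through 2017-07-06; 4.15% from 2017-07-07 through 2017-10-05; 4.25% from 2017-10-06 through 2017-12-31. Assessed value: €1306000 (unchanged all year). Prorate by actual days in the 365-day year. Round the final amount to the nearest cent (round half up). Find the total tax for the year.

2017-01-01 to 2017-02-23: 54 days at 3.05% → €1306000 × 3.05% × 54/365 = €5893.1014
2017-02-24 to 2017-07-06: 133 days at 3.5% → €1306000 × 3.5% × 133/365 = €16655.9726
2017-07-07 to 2017-10-05: 91 days at 4.15% → €1306000 × 4.15% × 91/365 = €13512.6274
2017-10-06 to 2017-12-31: 87 days at 4.25% → €1306000 × 4.25% × 87/365 = €13229.9589
Total = €49291.6603

€49291.66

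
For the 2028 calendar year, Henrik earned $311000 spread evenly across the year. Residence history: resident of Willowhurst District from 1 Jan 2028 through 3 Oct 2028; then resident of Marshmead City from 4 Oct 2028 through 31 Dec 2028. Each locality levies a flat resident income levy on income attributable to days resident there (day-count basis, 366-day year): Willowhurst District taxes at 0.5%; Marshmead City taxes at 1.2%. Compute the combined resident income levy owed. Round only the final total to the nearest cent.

Willowhurst District, 1 Jan – 3 Oct 2028: 277 days → $311000 × 0.5% × 277/366 = $1176.8716
Marshmead City, 4 Oct – 31 Dec 2028: 89 days → $311000 × 1.2% × 89/366 = $907.5082
Total = $2084.3798

$2084.38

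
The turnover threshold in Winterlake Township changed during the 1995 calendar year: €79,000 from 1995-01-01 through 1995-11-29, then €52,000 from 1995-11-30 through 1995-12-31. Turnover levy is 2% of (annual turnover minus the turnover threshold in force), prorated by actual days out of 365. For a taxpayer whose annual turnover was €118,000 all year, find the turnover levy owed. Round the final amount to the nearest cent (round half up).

1995-01-01 to 1995-11-29: 333 days, exemption €79,000 → (€118,000 − €79,000) × 2% × 333/365 = €711.6164
1995-11-30 to 1995-12-31: 32 days, exemption €52,000 → (€118,000 − €52,000) × 2% × 32/365 = €115.7260
Total = €827.3425

€827.34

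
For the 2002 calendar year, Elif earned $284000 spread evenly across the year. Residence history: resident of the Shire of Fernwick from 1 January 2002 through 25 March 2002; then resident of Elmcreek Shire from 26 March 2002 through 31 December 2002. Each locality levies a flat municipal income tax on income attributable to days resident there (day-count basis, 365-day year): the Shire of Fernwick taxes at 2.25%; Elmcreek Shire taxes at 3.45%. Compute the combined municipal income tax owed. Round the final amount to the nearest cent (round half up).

The Shire of Fernwick, 1 January – 25 March 2002: 84 days → $284000 × 2.25% × 84/365 = $1470.5753
Elmcreek Shire, 26 March – 31 December 2002: 281 days → $284000 × 3.45% × 281/365 = $7543.1178
Total = $9013.6932

$9013.69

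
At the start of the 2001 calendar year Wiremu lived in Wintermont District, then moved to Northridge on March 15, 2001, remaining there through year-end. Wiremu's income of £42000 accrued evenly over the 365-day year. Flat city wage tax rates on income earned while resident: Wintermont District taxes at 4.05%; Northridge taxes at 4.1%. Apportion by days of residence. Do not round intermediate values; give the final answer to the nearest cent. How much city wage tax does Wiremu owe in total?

£1717.80

Wintermont District, January 1 – March 14, 2001: 73 days → £42000 × 4.05% × 73/365 = £340.2000
Northridge, March 15 – December 31, 2001: 292 days → £42000 × 4.1% × 292/365 = £1377.6000
Total = £1717.8000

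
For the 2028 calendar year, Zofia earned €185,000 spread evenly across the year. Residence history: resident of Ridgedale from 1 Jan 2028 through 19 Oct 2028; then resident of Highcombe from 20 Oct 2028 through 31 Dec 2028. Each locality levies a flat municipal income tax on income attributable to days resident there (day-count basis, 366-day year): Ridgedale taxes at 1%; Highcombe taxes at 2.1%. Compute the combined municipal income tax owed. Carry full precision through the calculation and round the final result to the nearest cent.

€2,255.89

Ridgedale, 1 Jan – 19 Oct 2028: 293 days → €185,000 × 1% × 293/366 = €1,481.0109
Highcombe, 20 Oct – 31 Dec 2028: 73 days → €185,000 × 2.1% × 73/366 = €774.8770
Total = €2,255.8880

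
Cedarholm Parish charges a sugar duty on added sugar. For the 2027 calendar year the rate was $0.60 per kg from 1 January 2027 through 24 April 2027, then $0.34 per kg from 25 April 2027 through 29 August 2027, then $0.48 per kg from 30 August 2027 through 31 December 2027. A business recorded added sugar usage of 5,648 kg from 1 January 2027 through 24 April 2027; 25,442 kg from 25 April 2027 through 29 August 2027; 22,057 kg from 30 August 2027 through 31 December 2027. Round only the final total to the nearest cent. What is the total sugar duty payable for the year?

$22,626.44

1 January – 24 April 2027: 5,648 kg at $0.60/kg → $3,388.80
25 April – 29 August 2027: 25,442 kg at $0.34/kg → $8,650.28
30 August – 31 December 2027: 22,057 kg at $0.48/kg → $10,587.36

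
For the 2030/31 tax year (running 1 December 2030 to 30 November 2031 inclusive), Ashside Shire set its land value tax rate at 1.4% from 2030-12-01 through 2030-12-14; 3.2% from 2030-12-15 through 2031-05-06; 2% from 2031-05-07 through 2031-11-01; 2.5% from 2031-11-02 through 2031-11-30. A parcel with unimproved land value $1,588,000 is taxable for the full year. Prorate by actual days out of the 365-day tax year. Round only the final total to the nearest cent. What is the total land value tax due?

2030-12-01 to 2030-12-14: 14 days at 1.4% → $1,588,000 × 1.4% × 14/365 = $852.7342
2030-12-15 to 2031-05-06: 143 days at 3.2% → $1,588,000 × 3.2% × 143/365 = $19,908.7342
2031-05-07 to 2031-11-01: 179 days at 2% → $1,588,000 × 2% × 179/365 = $15,575.4521
2031-11-02 to 2031-11-30: 29 days at 2.5% → $1,588,000 × 2.5% × 29/365 = $3,154.2466
Total = $39,491.1671

$39,491.17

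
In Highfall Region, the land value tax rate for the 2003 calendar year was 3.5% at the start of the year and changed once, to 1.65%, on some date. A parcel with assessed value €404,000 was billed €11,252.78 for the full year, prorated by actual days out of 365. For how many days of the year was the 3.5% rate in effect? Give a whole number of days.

224 days

Let d = days at the first rate; then 365 − d days at the second rate.
€404,000 × [3.5%·d + 1.65%·(365−d)] / 365 = €11,252.78
Solving gives d = 224, so the new rate took effect on 13 Aug 2003.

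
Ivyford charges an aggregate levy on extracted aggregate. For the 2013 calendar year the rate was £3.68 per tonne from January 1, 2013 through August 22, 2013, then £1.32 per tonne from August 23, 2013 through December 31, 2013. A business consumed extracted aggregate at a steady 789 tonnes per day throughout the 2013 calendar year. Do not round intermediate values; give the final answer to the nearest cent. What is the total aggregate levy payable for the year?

January 1 – August 22, 2013: 234 days × 789 tonnes/day = 184,626 tonnes at £3.68/tonne → £679,423.68
August 23 – December 31, 2013: 131 days × 789 tonnes/day = 103,359 tonnes at £1.32/tonne → £136,433.88

£815,857.56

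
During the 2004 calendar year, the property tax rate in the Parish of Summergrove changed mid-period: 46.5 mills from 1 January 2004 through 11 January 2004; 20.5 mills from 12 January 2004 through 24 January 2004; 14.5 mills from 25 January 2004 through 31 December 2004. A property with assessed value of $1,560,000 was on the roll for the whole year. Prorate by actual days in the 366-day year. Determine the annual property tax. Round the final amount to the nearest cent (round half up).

1 January – 11 January 2004: 11 days at 46.5 mills → $1,560,000 × 4.65% × 11/366 = $2,180.1639
12 January – 24 January 2004: 13 days at 20.5 mills → $1,560,000 × 2.05% × 13/366 = $1,135.9016
25 January – 31 December 2004: 342 days at 14.5 mills → $1,560,000 × 1.45% × 342/366 = $21,136.7213
Total = $24,452.7869

$24,452.79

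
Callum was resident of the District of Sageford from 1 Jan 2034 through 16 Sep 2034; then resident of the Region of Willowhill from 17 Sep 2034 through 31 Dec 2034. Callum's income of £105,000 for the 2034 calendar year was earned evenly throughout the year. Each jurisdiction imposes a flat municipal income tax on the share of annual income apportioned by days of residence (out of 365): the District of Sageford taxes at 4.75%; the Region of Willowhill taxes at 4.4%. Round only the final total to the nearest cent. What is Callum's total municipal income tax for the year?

£4,880.77

The District of Sageford, 1 Jan – 16 Sep 2034: 259 days → £105,000 × 4.75% × 259/365 = £3,539.0753
The Region of Willowhill, 17 Sep – 31 Dec 2034: 106 days → £105,000 × 4.4% × 106/365 = £1,341.6986
Total = £4,880.7740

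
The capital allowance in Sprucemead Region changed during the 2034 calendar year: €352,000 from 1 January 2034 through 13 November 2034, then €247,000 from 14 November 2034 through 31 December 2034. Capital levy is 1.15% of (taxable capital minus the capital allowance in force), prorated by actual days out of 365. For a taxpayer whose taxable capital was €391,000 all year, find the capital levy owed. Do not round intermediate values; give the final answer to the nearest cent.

1 January – 13 November 2034: 317 days, exemption €352,000 → (€391,000 − €352,000) × 1.15% × 317/365 = €389.5192
14 November – 31 December 2034: 48 days, exemption €247,000 → (€391,000 − €247,000) × 1.15% × 48/365 = €217.7753
Total = €607.2945

€607.29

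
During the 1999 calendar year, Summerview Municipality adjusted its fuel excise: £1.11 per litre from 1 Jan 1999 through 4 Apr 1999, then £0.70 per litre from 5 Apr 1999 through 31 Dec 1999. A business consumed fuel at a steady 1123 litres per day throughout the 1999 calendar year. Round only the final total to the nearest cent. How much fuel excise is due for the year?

£330,206.92

1 Jan – 4 Apr 1999: 94 days × 1123 litres/day = 105,562 litres at £1.11/litre → £117,173.82
5 Apr – 31 Dec 1999: 271 days × 1123 litres/day = 304,333 litres at £0.70/litre → £213,033.10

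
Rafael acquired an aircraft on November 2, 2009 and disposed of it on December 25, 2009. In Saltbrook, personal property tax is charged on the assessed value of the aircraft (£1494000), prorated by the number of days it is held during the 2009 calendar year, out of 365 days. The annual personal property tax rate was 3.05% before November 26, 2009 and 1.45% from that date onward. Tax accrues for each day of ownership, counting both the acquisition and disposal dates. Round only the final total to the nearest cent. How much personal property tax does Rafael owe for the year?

November 2 – November 25, 2009: 24 days at 3.05% → £1494000 × 3.05% × 24/365 = £2996.1863
November 26 – December 25, 2009: 30 days at 1.45% → £1494000 × 1.45% × 30/365 = £1780.5205
Total = £4776.7068

£4776.71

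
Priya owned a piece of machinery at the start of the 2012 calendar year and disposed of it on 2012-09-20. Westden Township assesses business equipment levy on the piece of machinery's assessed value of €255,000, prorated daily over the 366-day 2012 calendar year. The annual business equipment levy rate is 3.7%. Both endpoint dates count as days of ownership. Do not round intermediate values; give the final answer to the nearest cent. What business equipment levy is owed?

€6,805.57

Days held (2012-01-01 to 2012-09-20): 264 out of 366
Tax = €255,000 × 3.7% × 264/366 = €6,805.5738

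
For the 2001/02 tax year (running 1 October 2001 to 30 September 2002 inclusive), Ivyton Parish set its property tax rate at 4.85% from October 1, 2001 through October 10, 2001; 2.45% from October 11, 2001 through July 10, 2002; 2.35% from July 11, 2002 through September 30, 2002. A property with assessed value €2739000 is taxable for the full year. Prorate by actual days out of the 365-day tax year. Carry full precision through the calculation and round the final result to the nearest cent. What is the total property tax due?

October 1 – October 10, 2001: 10 days at 4.85% → €2739000 × 4.85% × 10/365 = €3639.4932
October 11, 2001 – July 10, 2002: 273 days at 2.45% → €2739000 × 2.45% × 273/365 = €50191.2370
July 11 – September 30, 2002: 82 days at 2.35% → €2739000 × 2.35% × 82/365 = €14460.4192
Total = €68291.1493

€68291.15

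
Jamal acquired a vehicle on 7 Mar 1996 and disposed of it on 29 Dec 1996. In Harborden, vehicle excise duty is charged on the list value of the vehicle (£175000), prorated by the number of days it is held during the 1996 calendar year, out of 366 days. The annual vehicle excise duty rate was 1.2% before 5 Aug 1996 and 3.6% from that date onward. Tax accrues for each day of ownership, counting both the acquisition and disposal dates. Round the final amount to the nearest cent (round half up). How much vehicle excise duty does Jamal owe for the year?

£3396.72

7 Mar – 4 Aug 1996: 151 days at 1.2% → £175000 × 1.2% × 151/366 = £866.3934
5 Aug – 29 Dec 1996: 147 days at 3.6% → £175000 × 3.6% × 147/366 = £2530.3279
Total = £3396.7213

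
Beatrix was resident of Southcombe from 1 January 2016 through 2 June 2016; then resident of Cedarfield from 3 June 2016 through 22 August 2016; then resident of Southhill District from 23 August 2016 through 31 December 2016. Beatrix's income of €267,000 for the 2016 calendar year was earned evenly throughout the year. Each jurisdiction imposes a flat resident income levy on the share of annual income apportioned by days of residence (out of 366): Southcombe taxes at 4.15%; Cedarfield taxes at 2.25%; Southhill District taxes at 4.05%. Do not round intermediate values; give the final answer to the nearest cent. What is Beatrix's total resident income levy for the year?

€9,862.22

Southcombe, 1 January – 2 June 2016: 154 days → €267,000 × 4.15% × 154/366 = €4,662.2869
Cedarfield, 3 June – 22 August 2016: 81 days → €267,000 × 2.25% × 81/366 = €1,329.5287
Southhill District, 23 August – 31 December 2016: 131 days → €267,000 × 4.05% × 131/366 = €3,870.4057
Total = €9,862.2213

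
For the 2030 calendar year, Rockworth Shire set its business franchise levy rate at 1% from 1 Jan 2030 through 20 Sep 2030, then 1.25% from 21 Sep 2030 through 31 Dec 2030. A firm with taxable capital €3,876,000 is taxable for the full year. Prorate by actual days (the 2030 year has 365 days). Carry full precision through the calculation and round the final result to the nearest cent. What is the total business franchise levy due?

1 Jan – 20 Sep 2030: 263 days at 1% → €3,876,000 × 1% × 263/365 = €27,928.4384
21 Sep – 31 Dec 2030: 102 days at 1.25% → €3,876,000 × 1.25% × 102/365 = €13,539.4521
Total = €41,467.8904

€41,467.89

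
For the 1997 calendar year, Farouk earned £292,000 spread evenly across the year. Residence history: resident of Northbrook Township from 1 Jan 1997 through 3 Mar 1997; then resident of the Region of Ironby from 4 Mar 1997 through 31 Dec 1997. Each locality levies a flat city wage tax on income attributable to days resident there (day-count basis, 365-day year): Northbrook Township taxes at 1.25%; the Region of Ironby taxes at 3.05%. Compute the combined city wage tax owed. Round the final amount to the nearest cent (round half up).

Northbrook Township, 1 Jan – 3 Mar 1997: 62 days → £292,000 × 1.25% × 62/365 = £620.0000
The Region of Ironby, 4 Mar – 31 Dec 1997: 303 days → £292,000 × 3.05% × 303/365 = £7,393.2000
Total = £8,013.2000

£8,013.20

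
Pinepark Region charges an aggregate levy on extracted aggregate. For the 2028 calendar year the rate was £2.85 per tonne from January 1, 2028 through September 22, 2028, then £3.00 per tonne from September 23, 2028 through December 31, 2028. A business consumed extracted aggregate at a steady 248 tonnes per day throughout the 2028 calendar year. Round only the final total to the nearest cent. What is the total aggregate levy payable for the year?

£262408.80

January 1 – September 22, 2028: 266 days × 248 tonnes/day = 65,968 tonnes at £2.85/tonne → £188008.80
September 23 – December 31, 2028: 100 days × 248 tonnes/day = 24,800 tonnes at £3.00/tonne → £74400.00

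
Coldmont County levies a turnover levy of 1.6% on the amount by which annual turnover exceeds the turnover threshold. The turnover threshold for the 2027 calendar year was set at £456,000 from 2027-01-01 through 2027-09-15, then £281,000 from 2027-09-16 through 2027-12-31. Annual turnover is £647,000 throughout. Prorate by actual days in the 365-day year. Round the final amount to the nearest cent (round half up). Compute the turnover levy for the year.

£3,876.82

2027-01-01 to 2027-09-15: 258 days, exemption £456,000 → (£647,000 − £456,000) × 1.6% × 258/365 = £2,160.1315
2027-09-16 to 2027-12-31: 107 days, exemption £281,000 → (£647,000 − £281,000) × 1.6% × 107/365 = £1,716.6904
Total = £3,876.8219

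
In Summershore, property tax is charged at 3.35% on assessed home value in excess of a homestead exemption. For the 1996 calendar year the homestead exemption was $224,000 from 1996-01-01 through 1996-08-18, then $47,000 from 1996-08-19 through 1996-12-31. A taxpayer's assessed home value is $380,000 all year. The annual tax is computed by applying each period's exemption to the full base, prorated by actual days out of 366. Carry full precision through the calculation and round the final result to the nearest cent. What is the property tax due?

1996-01-01 to 1996-08-18: 231 days, exemption $224,000 → ($380,000 − $224,000) × 3.35% × 231/366 = $3,298.3770
1996-08-19 to 1996-12-31: 135 days, exemption $47,000 → ($380,000 − $47,000) × 3.35% × 135/366 = $4,114.7336
Total = $7,413.1107

$7,413.11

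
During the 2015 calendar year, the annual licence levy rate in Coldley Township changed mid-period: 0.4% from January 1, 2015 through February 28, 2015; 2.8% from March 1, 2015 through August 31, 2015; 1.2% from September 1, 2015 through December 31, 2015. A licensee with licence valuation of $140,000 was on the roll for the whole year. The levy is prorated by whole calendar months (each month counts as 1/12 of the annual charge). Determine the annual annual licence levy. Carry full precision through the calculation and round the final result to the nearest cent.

January 1 – February 28, 2015: 2 months at 0.4% → $140,000 × 0.4% × 2/12 = $93.3333
March 1 – August 31, 2015: 6 months at 2.8% → $140,000 × 2.8% × 6/12 = $1,960.0000
September 1 – December 31, 2015: 4 months at 1.2% → $140,000 × 1.2% × 4/12 = $560.0000
Total = $2,613.3333

$2,613.33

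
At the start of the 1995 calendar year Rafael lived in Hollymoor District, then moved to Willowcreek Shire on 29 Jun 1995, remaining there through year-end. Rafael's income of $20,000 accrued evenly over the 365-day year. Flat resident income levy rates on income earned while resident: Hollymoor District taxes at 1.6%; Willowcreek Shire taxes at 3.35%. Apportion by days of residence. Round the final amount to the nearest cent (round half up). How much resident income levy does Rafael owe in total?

Hollymoor District, 1 Jan – 28 Jun 1995: 179 days → $20,000 × 1.6% × 179/365 = $156.9315
Willowcreek Shire, 29 Jun – 31 Dec 1995: 186 days → $20,000 × 3.35% × 186/365 = $341.4247
Total = $498.3562

$498.36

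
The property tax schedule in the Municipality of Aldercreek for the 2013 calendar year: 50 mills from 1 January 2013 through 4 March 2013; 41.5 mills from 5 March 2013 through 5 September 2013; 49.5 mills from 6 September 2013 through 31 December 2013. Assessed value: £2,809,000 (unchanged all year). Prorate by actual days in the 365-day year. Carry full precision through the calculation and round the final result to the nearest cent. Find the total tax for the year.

£127,898.00

1 January – 4 March 2013: 63 days at 50 mills → £2,809,000 × 5% × 63/365 = £24,242.0548
5 March – 5 September 2013: 185 days at 41.5 mills → £2,809,000 × 4.15% × 185/365 = £59,085.1986
6 September – 31 December 2013: 117 days at 49.5 mills → £2,809,000 × 4.95% × 117/365 = £44,570.7493
Total = £127,898.0027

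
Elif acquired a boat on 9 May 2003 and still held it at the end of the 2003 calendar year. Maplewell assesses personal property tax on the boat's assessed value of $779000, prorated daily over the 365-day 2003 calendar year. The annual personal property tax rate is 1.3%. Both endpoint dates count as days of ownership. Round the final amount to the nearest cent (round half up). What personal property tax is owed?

$6575.61

Days held (9 May – 31 December 2003): 237 out of 365
Tax = $779000 × 1.3% × 237/365 = $6575.6137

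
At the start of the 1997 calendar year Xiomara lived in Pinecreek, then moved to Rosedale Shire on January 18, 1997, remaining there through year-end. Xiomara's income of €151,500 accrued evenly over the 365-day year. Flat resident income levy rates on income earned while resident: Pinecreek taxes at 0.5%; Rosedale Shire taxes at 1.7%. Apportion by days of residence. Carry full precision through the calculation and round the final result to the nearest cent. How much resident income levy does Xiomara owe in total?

Pinecreek, January 1 – January 17, 1997: 17 days → €151,500 × 0.5% × 17/365 = €35.2808
Rosedale Shire, January 18 – December 31, 1997: 348 days → €151,500 × 1.7% × 348/365 = €2,455.5452
Total = €2,490.8260

€2,490.83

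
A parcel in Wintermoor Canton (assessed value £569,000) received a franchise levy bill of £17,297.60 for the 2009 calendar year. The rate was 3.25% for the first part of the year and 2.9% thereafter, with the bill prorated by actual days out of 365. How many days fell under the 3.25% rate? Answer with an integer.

146 days

Let d = days at the first rate; then 365 − d days at the second rate.
£569,000 × [3.25%·d + 2.9%·(365−d)] / 365 = £17,297.60
Solving gives d = 146, so the new rate took effect on May 27, 2009.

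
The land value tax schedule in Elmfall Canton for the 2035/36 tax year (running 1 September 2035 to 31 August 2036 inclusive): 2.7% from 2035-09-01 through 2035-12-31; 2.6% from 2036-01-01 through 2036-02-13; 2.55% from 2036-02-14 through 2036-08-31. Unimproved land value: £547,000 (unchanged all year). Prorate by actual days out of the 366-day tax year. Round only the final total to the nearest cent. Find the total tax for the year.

2035-09-01 to 2035-12-31: 122 days at 2.7% → £547,000 × 2.7% × 122/366 = £4,923.0000
2036-01-01 to 2036-02-13: 44 days at 2.6% → £547,000 × 2.6% × 44/366 = £1,709.7486
2036-02-14 to 2036-08-31: 200 days at 2.55% → £547,000 × 2.55% × 200/366 = £7,622.1311
Total = £14,254.8798

£14,254.88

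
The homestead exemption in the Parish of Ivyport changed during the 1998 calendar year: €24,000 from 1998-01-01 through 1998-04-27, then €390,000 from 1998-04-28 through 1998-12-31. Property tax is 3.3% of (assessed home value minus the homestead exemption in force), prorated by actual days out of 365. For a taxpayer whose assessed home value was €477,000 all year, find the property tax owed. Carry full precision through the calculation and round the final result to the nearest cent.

1998-01-01 to 1998-04-27: 117 days, exemption €24,000 → (€477,000 − €24,000) × 3.3% × 117/365 = €4,791.8712
1998-04-28 to 1998-12-31: 248 days, exemption €390,000 → (€477,000 − €390,000) × 3.3% × 248/365 = €1,950.7068
Total = €6,742.5781

€6,742.58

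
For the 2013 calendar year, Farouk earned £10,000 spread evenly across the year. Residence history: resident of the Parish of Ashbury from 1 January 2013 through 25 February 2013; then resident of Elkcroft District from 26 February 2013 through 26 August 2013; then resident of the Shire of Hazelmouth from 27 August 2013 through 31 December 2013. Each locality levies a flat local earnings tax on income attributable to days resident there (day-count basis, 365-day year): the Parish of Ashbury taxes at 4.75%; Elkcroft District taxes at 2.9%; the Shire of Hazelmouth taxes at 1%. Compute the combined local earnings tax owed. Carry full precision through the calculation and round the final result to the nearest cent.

The Parish of Ashbury, 1 January – 25 February 2013: 56 days → £10,000 × 4.75% × 56/365 = £72.8767
Elkcroft District, 26 February – 26 August 2013: 182 days → £10,000 × 2.9% × 182/365 = £144.6027
The Shire of Hazelmouth, 27 August – 31 December 2013: 127 days → £10,000 × 1% × 127/365 = £34.7945
Total = £252.2740

£252.27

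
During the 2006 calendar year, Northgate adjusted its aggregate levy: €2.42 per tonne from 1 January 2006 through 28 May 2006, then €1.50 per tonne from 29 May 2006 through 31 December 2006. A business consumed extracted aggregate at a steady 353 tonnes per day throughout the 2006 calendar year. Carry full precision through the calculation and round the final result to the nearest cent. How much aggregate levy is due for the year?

1 January – 28 May 2006: 148 days × 353 tonnes/day = 52,244 tonnes at €2.42/tonne → €126430.48
29 May – 31 December 2006: 217 days × 353 tonnes/day = 76,601 tonnes at €1.50/tonne → €114901.50

€241331.98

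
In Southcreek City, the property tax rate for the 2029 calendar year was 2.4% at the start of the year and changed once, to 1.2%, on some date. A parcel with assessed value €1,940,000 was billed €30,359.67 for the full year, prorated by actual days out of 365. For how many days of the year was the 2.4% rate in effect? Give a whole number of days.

111 days

Let d = days at the first rate; then 365 − d days at the second rate.
€1,940,000 × [2.4%·d + 1.2%·(365−d)] / 365 = €30,359.67
Solving gives d = 111, so the new rate took effect on 22 April 2029.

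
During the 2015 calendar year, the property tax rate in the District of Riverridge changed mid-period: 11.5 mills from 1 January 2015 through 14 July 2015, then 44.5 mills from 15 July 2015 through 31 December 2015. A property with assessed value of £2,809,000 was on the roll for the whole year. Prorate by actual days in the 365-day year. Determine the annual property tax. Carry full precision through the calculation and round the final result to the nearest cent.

£75,477.45

1 January – 14 July 2015: 195 days at 11.5 mills → £2,809,000 × 1.15% × 195/365 = £17,258.0342
15 July – 31 December 2015: 170 days at 44.5 mills → £2,809,000 × 4.45% × 170/365 = £58,219.4110
Total = £75,477.4452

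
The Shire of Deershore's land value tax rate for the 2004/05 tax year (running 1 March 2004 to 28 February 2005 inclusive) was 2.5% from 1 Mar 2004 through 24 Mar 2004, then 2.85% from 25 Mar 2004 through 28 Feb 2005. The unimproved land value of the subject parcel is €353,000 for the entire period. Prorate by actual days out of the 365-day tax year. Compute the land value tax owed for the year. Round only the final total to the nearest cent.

€9,979.26

1 Mar – 24 Mar 2004: 24 days at 2.5% → €353,000 × 2.5% × 24/365 = €580.2740
25 Mar 2004 – 28 Feb 2005: 341 days at 2.85% → €353,000 × 2.85% × 341/365 = €9,398.9877
Total = €9,979.2616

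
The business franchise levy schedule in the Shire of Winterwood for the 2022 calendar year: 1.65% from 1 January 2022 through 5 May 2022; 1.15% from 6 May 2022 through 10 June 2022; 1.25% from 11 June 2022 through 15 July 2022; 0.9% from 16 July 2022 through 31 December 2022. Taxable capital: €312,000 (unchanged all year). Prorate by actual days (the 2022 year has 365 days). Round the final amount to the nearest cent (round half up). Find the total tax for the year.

€3,791.01

1 January – 5 May 2022: 125 days at 1.65% → €312,000 × 1.65% × 125/365 = €1,763.0137
6 May – 10 June 2022: 36 days at 1.15% → €312,000 × 1.15% × 36/365 = €353.8849
11 June – 15 July 2022: 35 days at 1.25% → €312,000 × 1.25% × 35/365 = €373.9726
16 July – 31 December 2022: 169 days at 0.9% → €312,000 × 0.9% × 169/365 = €1,300.1425
Total = €3,791.0137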